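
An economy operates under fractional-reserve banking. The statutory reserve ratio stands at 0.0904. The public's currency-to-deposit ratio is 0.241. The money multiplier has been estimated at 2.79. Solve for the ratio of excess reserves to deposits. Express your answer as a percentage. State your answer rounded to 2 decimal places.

11.34%

Using m = 2.79. Since m = (1 + c)/(c + rr + e), the denominator satisfies c + rr + e = (1 + c)/m = (1 + 0.241) / 2.79 ≈ 0.444803.
With c = 0.241 and rr = 0.0904, the ratio of excess reserves to deposits is 0.444803 − 0.241 − 0.0904 = 0.113403.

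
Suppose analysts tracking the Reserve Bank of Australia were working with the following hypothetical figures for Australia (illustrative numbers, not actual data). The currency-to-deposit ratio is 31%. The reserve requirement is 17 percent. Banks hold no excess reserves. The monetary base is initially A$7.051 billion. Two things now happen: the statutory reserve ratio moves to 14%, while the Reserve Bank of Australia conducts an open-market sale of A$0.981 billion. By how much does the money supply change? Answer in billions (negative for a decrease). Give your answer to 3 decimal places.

-1.573 billion

Before: m₁ = (1 + 0.31) / (0.17 + 0.31) ≈ 2.72917, MB₁ = 7.051, so M₁ = 2.72917 × 7.051 ≈ 19.2434 billion.
After: m₂ = (1 + 0.31) / (0.14 + 0.31) ≈ 2.91111, MB₂ = 7.051 − 0.981 = 6.07, so M₂ = 2.91111 × 6.07 ≈ 17.6704 billion.
ΔM = M₂ − M₁ = 17.6704 − 19.2434 = -1.573 billion.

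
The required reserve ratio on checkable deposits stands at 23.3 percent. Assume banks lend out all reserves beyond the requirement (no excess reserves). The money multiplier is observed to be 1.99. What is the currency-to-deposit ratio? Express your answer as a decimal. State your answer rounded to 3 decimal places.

0.542

Using m = 1.99. From m = (1 + c)/(c + rr + e), rearranging gives 1 + c = m·(c + rr + e), so c·(1 − m) = m·(rr + e) − 1.
Hence c = [m·(rr + e) − 1]/(1 − m) = [1.99 × (0.233 + 0) − 1] / (1 − 1.99) ≈ 0.541747.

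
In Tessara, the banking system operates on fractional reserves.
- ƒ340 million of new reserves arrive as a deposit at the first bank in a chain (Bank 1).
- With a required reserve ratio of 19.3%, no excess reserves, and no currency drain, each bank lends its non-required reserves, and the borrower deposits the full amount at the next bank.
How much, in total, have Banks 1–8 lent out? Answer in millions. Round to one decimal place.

Bank i lends (1 − rr)^i of the original deposit: Bank 1 lends 340·0.8070 = 274.3800, Bank 2 lends 340·0.8070² ≈ 221.4247, and so on.
Summing a geometric series: total = 340·[0.8070·(1 − 0.8070^8) / (1 − 0.8070)] ≈ 1165.9270 million.

ƒ1165.9 million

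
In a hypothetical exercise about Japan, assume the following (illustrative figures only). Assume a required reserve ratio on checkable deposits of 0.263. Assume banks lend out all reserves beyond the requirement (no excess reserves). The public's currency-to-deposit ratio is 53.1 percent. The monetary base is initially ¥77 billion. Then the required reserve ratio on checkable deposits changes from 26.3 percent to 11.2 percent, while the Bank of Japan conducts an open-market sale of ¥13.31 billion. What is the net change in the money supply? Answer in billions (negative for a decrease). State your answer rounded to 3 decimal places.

¥3.175 billion

Before: m₁ = (1 + 0.531) / (0.263 + 0.531) ≈ 1.928212, MB₁ = 77, so M₁ = 1.928212 × 77 ≈ 148.4723 billion.
After: m₂ = (1 + 0.531) / (0.112 + 0.531) ≈ 2.381026, MB₂ = 77 − 13.31 = 63.69, so M₂ = 2.381026 × 63.69 ≈ 151.6475 billion.
ΔM = M₂ − M₁ = 151.6475 − 148.4723 = 3.1752 billion.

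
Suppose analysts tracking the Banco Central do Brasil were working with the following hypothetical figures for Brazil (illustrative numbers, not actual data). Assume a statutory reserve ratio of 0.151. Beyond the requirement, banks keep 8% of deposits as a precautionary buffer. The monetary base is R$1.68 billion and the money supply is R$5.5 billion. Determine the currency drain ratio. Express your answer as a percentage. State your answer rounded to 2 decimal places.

Using m = M/MB = 5.5/1.68 ≈ 3.273810. From m = (1 + c)/(c + rr + e), rearranging gives 1 + c = m·(c + rr + e), so c·(1 − m) = m·(rr + e) − 1.
Hence c = [m·(rr + e) − 1]/(1 − m) = [3.273810 × (0.151 + 0.08) − 1] / (1 − 3.273810) ≈ 0.107199.

10.72%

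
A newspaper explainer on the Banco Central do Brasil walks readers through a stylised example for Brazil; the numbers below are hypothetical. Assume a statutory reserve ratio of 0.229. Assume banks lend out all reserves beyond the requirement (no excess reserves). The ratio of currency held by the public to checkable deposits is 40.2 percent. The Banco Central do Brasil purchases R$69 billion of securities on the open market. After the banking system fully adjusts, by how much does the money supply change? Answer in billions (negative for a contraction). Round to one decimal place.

R$153.3 billion

The money multiplier is m = (1 + c) / (rr + c) = (1 + 0.402) / (0.229 + 0.402) ≈ 2.2219.
The purchase adds 69 billion of base, so ΔM = m × ΔMB = 2.2219 × (+69) = 153.3111 billion.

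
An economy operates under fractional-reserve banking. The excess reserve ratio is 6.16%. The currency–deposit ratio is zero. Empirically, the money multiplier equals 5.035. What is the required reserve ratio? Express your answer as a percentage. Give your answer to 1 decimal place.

13.7%

Using m = 5.035. Since m = (1 + c)/(c + rr + e), the denominator satisfies c + rr + e = (1 + c)/m = (1 + 0) / 5.035 ≈ 0.198610.
With c = 0 and e = 0.0616, the required reserve ratio is 0.198610 − 0 − 0.0616 = 0.13701.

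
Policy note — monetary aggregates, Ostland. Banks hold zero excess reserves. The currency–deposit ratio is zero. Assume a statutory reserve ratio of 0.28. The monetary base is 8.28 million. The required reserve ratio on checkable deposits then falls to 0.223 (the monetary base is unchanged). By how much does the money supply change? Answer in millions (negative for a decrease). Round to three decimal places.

Initially m₁ = 1 / (0.28) ≈ 3.57143, so M₁ = 3.57143 × 8.28 ≈ 29.5714 million.
After the change m₂ = 1 / (0.223) ≈ 4.48430, so M₂ = 4.48430 × 8.28 ≈ 37.13 million.
ΔM = M₂ − M₁ = 37.13 − 29.5714 = 7.5586 million.

7.559 million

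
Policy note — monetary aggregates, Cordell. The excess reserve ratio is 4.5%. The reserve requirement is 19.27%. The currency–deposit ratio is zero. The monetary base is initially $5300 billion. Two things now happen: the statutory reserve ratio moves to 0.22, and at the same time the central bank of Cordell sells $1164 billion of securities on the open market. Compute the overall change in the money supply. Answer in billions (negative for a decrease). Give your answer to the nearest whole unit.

Before: m₁ = 1 / (0.1927 + 0.045) ≈ 4.20698, MB₁ = 5300, so M₁ = 4.20698 × 5300 = 22296.994 billion.
After: m₂ = 1 / (0.22 + 0.045) ≈ 3.77358, MB₂ = 5300 − 1164 = 4136, so M₂ = 3.77358 × 4136 ≈ 15607.5269 billion.
ΔM = M₂ − M₁ = 15607.5269 − 22296.994 = -6689.4671 billion.

-6689 billion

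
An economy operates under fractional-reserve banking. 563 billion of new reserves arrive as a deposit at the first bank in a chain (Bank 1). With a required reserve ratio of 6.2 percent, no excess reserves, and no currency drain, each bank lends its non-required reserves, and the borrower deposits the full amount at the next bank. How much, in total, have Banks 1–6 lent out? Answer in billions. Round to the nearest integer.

Bank i lends (1 − rr)^i of the original deposit: Bank 1 lends 563·0.9380 = 528.0940, Bank 2 lends 563·0.9380² ≈ 495.3522, and so on.
Summing a geometric series: total = 563·[0.9380·(1 − 0.9380^6) / (1 − 0.9380)] ≈ 2716.1949 billion.

2716 billion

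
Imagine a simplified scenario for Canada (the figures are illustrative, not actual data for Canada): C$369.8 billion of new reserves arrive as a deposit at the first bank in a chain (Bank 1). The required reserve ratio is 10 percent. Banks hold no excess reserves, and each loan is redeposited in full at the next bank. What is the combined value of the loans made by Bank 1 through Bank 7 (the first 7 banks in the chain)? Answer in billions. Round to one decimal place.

Bank i lends (1 − rr)^i of the original deposit: Bank 1 lends 369.8·0.9000 = 332.8200, Bank 2 lends 369.8·0.9000² = 299.5380, and so on.
Summing a geometric series: total = 369.8·[0.9000·(1 − 0.9000^7) / (1 − 0.9000)] ≈ 1736.3323 billion.

C$1736.3 billion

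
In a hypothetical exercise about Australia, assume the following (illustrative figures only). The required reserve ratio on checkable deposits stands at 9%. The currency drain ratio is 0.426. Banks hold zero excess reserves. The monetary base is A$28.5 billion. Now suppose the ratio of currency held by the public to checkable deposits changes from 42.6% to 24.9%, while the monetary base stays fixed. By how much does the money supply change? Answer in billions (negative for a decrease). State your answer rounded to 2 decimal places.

Initially m₁ = (1 + 0.426) / (0.09 + 0.426) ≈ 2.76357, so M₁ = 2.76357 × 28.5 ≈ 78.7617 billion.
After the change m₂ = (1 + 0.249) / (0.09 + 0.249) ≈ 3.68437, so M₂ = 3.68437 × 28.5 ≈ 105.0045 billion.
ΔM = M₂ − M₁ = 105.0045 − 78.7617 = 26.2428 billion.

A$26.24 billion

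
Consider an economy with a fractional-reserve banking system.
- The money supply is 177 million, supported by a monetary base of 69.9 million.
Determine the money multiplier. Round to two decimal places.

2.53

The money multiplier is m = M / MB = 177 / 69.9 ≈ 2.53219.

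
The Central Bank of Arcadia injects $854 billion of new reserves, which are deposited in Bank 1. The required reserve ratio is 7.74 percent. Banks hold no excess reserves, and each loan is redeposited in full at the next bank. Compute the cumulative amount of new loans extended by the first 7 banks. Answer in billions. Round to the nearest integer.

Bank i lends (1 − rr)^i of the original deposit: Bank 1 lends 854·0.9226 = 787.9004, Bank 2 lends 854·0.9226² ≈ 726.9169, and so on.
Summing a geometric series: total = 854·[0.9226·(1 − 0.9226^7) / (1 − 0.9226)] ≈ 4387.6456 billion.

$4388 billion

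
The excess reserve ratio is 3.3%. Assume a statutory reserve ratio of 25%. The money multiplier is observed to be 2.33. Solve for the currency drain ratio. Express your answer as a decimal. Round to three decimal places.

Using m = 2.33. From m = (1 + c)/(c + rr + e), rearranging gives 1 + c = m·(c + rr + e), so c·(1 − m) = m·(rr + e) − 1.
Hence c = [m·(rr + e) − 1]/(1 − m) = [2.33 × (0.25 + 0.033) − 1] / (1 − 2.33) ≈ 0.256098.

0.256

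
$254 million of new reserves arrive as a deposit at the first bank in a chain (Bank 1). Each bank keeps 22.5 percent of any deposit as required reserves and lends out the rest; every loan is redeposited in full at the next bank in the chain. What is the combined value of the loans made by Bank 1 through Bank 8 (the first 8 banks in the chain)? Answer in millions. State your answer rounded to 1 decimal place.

$761.0 million

Bank i lends (1 − rr)^i of the original deposit: Bank 1 lends 254·0.7750 = 196.8500, Bank 2 lends 254·0.7750² ≈ 152.5588, and so on.
Summing a geometric series: total = 254·[0.7750·(1 − 0.7750^8) / (1 − 0.7750)] ≈ 761.0301 million.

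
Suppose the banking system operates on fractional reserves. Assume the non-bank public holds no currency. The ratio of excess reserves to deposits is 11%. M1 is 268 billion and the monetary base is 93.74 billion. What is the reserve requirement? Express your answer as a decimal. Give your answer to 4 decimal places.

0.2398

Using m = M/MB = 268/93.74 ≈ 2.858972. Since m = (1 + c)/(c + rr + e), the denominator satisfies c + rr + e = (1 + c)/m = (1 + 0) / 2.858972 ≈ 0.349776.
With c = 0 and e = 0.11, the reserve requirement is 0.349776 − 0 − 0.11 = 0.239776.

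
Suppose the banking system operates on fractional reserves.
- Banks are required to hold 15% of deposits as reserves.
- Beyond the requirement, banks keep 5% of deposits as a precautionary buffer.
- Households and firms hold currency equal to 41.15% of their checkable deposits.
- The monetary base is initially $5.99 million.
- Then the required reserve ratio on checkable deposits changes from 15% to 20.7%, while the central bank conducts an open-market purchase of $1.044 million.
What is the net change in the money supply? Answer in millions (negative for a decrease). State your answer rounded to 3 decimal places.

$1.025 million

Before: m₁ = (1 + 0.4115) / (0.15 + 0.05 + 0.4115) ≈ 2.30826, MB₁ = 5.99, so M₁ = 2.30826 × 5.99 ≈ 13.8265 million.
After: m₂ = (1 + 0.4115) / (0.207 + 0.05 + 0.4115) ≈ 2.11144, MB₂ = 5.99 + 1.044 = 7.034, so M₂ = 2.11144 × 7.034 ≈ 14.8519 million.
ΔM = M₂ − M₁ = 14.8519 − 13.8265 = 1.0254 million.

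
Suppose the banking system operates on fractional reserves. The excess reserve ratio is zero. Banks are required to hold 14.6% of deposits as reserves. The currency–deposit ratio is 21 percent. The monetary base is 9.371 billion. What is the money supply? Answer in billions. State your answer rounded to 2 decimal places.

The money multiplier is m = (1 + c) / (rr + c) = (1 + 0.21) / (0.146 + 0.21) ≈ 3.3989.
So M = m × MB = 3.3989 × 9.371 ≈ 31.8511 billion.

31.85 billion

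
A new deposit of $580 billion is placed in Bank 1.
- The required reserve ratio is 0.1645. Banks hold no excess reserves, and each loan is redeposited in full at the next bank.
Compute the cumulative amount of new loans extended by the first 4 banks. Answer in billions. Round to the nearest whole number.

Bank i lends (1 − rr)^i of the original deposit: Bank 1 lends 580·0.8355 = 484.5900, Bank 2 lends 580·0.8355² ≈ 404.8749, and so on.
Summing a geometric series: total = 580·[0.8355·(1 − 0.8355^4) / (1 − 0.8355)] ≈ 1510.3651 billion.

$1510 billion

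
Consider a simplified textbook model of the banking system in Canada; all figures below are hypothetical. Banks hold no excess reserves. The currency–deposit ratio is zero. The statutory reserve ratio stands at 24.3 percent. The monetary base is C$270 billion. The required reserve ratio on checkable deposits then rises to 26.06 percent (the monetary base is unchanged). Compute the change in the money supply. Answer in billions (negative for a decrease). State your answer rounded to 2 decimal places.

-75.04 billion

Initially m₁ = 1 / (0.243) ≈ 4.115226, so M₁ = 4.115226 × 270 ≈ 1111.111 billion.
After the change m₂ = 1 / (0.2606) ≈ 3.837299, so M₂ = 3.837299 × 270 ≈ 1036.0707 billion.
ΔM = M₂ − M₁ = 1036.0707 − 1111.111 = -75.0403 billion.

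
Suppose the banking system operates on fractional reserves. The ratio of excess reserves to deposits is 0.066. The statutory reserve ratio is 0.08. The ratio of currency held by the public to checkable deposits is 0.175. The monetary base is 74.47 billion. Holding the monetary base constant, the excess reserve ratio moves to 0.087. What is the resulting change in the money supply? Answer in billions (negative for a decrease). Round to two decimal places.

-16.74 billion

Initially m₁ = (1 + 0.175) / (0.08 + 0.066 + 0.175) ≈ 3.66044, so M₁ = 3.66044 × 74.47 ≈ 272.593 billion.
After the change m₂ = (1 + 0.175) / (0.08 + 0.087 + 0.175) ≈ 3.43567, so M₂ = 3.43567 × 74.47 ≈ 255.8543 billion.
ΔM = M₂ − M₁ = 255.8543 − 272.593 = -16.7387 billion.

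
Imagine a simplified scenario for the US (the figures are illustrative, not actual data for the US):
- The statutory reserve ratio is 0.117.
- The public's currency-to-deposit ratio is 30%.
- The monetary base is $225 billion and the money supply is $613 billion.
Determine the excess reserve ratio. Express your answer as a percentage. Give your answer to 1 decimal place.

Using m = M/MB = 613/225 ≈ 2.724444. Since m = (1 + c)/(c + rr + e), the denominator satisfies c + rr + e = (1 + c)/m = (1 + 0.3) / 2.724444 ≈ 0.477162.
With c = 0.3 and rr = 0.117, the excess reserve ratio is 0.477162 − 0.3 − 0.117 = 0.060162.

6.0%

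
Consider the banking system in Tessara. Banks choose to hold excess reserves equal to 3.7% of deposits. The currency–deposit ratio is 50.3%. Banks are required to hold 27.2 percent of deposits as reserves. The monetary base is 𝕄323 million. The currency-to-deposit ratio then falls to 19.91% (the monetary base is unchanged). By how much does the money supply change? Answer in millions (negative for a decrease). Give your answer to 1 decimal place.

Initially m₁ = (1 + 0.503) / (0.272 + 0.037 + 0.503) ≈ 1.85099, so M₁ = 1.85099 × 323 ≈ 597.8698 million.
After the change m₂ = (1 + 0.1991) / (0.272 + 0.037 + 0.1991) ≈ 2.35997, so M₂ = 2.35997 × 323 ≈ 762.2703 million.
ΔM = M₂ − M₁ = 762.2703 − 597.8698 = 164.4005 million.

𝕄164.4 million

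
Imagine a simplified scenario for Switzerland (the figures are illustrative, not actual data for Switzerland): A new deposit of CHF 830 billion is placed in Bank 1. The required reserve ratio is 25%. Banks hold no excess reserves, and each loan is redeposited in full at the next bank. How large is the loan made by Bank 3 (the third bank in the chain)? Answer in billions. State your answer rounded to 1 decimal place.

CHF 350.2 billion

Each bank lends a fraction (1 − rr) = 0.7500 of the deposit it receives, so Bank 3 receives 830·0.7500^2 and lends 830·0.7500^3 ≈ 350.1562 billion.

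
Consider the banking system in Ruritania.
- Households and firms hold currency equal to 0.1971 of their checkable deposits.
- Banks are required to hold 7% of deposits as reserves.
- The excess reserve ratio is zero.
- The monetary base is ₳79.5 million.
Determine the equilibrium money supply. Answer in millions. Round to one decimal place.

The money multiplier is m = (1 + c) / (rr + c) = (1 + 0.1971) / (0.07 + 0.1971) ≈ 4.4818.
So M = m × MB = 4.4818 × 79.5 = 356.3031 million.

₳356.3 million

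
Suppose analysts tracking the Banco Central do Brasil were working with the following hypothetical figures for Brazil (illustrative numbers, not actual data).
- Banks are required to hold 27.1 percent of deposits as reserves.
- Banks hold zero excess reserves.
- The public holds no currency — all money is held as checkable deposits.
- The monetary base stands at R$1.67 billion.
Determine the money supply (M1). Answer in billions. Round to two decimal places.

With no currency drain or excess reserves, the money multiplier is m = 1/rr = 1/0.271 ≈ 3.69.
Money supply M = m × MB = 3.69 × 1.67 = 6.1623 billion.

R$6.16 billion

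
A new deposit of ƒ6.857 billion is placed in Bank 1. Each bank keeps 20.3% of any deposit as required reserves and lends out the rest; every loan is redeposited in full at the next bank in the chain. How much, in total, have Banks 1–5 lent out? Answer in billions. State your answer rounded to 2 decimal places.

Bank i lends (1 − rr)^i of the original deposit: Bank 1 lends 6.857·0.7970 ≈ 5.4650, Bank 2 lends 6.857·0.7970² ≈ 4.3556, and so on.
Summing a geometric series: total = 6.857·[0.7970·(1 − 0.7970^5) / (1 − 0.7970)] ≈ 18.2639 billion.

ƒ18.26 billion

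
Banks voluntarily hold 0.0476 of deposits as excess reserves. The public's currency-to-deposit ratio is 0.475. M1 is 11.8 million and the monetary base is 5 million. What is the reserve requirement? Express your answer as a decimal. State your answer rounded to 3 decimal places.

0.102

Using m = M/MB = 11.8/5 = 2.360000. Since m = (1 + c)/(c + rr + e), the denominator satisfies c + rr + e = (1 + c)/m = (1 + 0.475) / 2.360000 = 0.625000.
With c = 0.475 and e = 0.0476, the reserve requirement is 0.625000 − 0.475 − 0.0476 = 0.1024.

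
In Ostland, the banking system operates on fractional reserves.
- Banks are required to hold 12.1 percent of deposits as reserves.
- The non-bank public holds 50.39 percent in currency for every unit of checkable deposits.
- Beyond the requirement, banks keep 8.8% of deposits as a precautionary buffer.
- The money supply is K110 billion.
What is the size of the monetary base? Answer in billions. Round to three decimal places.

The money multiplier is m = (1 + c) / (rr + e + c) = (1 + 0.5039) / (0.121 + 0.088 + 0.5039) ≈ 2.1095525.
MB = M / m = 110 / 2.1095525 ≈ 52.1438 billion.

K52.144 billion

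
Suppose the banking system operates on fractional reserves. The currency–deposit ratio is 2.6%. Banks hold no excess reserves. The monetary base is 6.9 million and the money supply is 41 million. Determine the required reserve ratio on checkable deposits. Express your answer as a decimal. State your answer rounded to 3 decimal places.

0.147

Using m = M/MB = 41/6.9 ≈ 5.942029. Since m = (1 + c)/(c + rr + e), the denominator satisfies c + rr + e = (1 + c)/m = (1 + 0.026) / 5.942029 ≈ 0.172668.
With c = 0.026 and e = 0, the required reserve ratio on checkable deposits is 0.172668 − 0.026 − 0 = 0.146668.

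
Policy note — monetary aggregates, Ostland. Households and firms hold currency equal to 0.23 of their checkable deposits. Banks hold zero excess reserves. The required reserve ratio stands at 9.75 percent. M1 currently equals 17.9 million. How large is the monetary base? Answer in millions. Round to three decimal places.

4.766 million

The money multiplier is m = (1 + c) / (rr + c) = (1 + 0.23) / (0.0975 + 0.23) ≈ 3.755725.
MB = M / m = 17.9 / 3.755725 ≈ 4.7661 million.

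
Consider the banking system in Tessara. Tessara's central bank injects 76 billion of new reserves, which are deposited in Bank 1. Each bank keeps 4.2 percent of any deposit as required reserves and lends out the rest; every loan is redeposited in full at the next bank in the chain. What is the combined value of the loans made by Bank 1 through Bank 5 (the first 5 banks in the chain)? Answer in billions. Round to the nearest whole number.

335 billion

Bank i lends (1 − rr)^i of the original deposit: Bank 1 lends 76·0.9580 = 72.8080, Bank 2 lends 76·0.9580² ≈ 69.7501, and so on.
Summing a geometric series: total = 76·[0.9580·(1 − 0.9580^5) / (1 − 0.9580)] ≈ 334.7182 billion.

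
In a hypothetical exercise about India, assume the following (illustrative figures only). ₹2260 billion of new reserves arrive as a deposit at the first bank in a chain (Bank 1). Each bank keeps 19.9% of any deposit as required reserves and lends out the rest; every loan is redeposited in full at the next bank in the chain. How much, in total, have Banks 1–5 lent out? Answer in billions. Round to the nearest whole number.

Bank i lends (1 − rr)^i of the original deposit: Bank 1 lends 2260·0.8010 = 1810.2600, Bank 2 lends 2260·0.8010² ≈ 1450.0183, and so on.
Summing a geometric series: total = 2260·[0.8010·(1 − 0.8010^5) / (1 − 0.8010)] ≈ 6097.2729 billion.

₹6097 billion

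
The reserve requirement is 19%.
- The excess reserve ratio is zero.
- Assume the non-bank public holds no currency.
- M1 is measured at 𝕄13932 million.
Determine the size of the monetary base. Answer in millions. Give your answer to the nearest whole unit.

With no currency drain and no excess reserves, the money multiplier is m = 1/rr = 1/0.19 ≈ 5.263158.
The monetary base is MB = M / m = 13932 / 5.263158 ≈ 2647.0799 million.

𝕄2647 million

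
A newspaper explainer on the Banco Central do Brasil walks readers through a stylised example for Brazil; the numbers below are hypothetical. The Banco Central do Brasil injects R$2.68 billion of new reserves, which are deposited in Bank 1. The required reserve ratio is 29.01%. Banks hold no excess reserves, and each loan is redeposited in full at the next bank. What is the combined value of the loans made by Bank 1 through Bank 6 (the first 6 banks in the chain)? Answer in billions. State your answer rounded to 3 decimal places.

R$5.719 billion

Bank i lends (1 − rr)^i of the original deposit: Bank 1 lends 2.68·0.7099 ≈ 1.9025, Bank 2 lends 2.68·0.7099² ≈ 1.3506, and so on.
Summing a geometric series: total = 2.68·[0.7099·(1 − 0.7099^6) / (1 − 0.7099)] ≈ 5.7188 billion.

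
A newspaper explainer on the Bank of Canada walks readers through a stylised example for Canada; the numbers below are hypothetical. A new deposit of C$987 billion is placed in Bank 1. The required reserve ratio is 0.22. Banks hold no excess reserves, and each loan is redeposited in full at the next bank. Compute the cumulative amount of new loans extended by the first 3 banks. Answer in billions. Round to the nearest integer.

C$1839 billion

Bank i lends (1 − rr)^i of the original deposit: Bank 1 lends 987·0.7800 = 769.8600, Bank 2 lends 987·0.7800² = 600.4908, and so on.
Summing a geometric series: total = 987·[0.7800·(1 − 0.7800^3) / (1 − 0.7800)] ≈ 1838.7336 billion.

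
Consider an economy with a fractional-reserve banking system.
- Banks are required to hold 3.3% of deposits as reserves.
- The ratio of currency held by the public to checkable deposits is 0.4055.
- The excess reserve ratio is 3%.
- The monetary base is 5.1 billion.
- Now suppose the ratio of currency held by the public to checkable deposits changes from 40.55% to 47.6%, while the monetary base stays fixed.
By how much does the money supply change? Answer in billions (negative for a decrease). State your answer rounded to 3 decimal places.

Initially m₁ = (1 + 0.4055) / (0.033 + 0.03 + 0.4055) = 3, so M₁ = 3 × 5.1 = 15.3 billion.
After the change m₂ = (1 + 0.476) / (0.033 + 0.03 + 0.476) ≈ 2.73840, so M₂ = 2.73840 × 5.1 ≈ 13.9658 billion.
ΔM = M₂ − M₁ = 13.9658 − 15.3 = -1.3342 billion.

-1.334 billion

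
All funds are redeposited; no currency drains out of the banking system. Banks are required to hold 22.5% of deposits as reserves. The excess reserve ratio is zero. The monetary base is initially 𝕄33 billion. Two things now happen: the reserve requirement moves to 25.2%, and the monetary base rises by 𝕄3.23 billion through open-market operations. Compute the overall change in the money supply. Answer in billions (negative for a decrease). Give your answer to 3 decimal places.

-2.897 billion

Before: m₁ = 1 / (0.225) ≈ 4.444444, MB₁ = 33, so M₁ = 4.444444 × 33 ≈ 146.6667 billion.
After: m₂ = 1 / (0.252) ≈ 3.968254, MB₂ = 33 + 3.23 = 36.23, so M₂ = 3.968254 × 36.23 ≈ 143.7698 billion.
ΔM = M₂ − M₁ = 143.7698 − 146.6667 = -2.8969 billion.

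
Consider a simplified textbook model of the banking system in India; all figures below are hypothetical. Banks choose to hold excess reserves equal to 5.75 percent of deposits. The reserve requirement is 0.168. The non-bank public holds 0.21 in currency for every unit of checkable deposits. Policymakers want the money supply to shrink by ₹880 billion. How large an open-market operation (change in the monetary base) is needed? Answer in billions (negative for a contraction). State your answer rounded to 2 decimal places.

The money multiplier is m = (1 + c) / (rr + e + c) = (1 + 0.21) / (0.168 + 0.0575 + 0.21) ≈ 2.778416.
ΔMB = ΔM / m = (−880) / 2.778416 ≈ -316.7272 billion.

-316.73 billion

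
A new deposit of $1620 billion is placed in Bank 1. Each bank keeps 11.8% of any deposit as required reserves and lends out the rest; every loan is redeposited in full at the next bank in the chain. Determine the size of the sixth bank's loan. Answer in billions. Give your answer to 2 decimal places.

$762.65 billion

Each bank lends a fraction (1 − rr) = 0.8820 of the deposit it receives, so Bank 6 receives 1620·0.8820^5 and lends 1620·0.8820^6 ≈ 762.6522 billion.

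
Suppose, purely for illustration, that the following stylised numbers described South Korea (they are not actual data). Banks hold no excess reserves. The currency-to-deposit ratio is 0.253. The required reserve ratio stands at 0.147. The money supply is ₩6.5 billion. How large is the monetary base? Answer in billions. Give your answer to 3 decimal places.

The money multiplier is m = (1 + c) / (rr + c) = (1 + 0.253) / (0.147 + 0.253) = 3.13250.
MB = M / m = 6.5 / 3.13250 ≈ 2.075 billion.

₩2.075 billion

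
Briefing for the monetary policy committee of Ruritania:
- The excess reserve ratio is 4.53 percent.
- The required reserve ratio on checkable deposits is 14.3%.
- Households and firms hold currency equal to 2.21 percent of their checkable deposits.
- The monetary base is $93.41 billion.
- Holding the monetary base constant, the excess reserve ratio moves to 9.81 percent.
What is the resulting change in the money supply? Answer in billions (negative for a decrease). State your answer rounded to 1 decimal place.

-91.0 billion

Initially m₁ = (1 + 0.0221) / (0.143 + 0.0453 + 0.0221) ≈ 4.8579, so M₁ = 4.8579 × 93.41 ≈ 453.7764 billion.
After the change m₂ = (1 + 0.0221) / (0.143 + 0.0981 + 0.0221) ≈ 3.8834, so M₂ = 3.8834 × 93.41 ≈ 362.7484 billion.
ΔM = M₂ − M₁ = 362.7484 − 453.7764 = -91.028 billion.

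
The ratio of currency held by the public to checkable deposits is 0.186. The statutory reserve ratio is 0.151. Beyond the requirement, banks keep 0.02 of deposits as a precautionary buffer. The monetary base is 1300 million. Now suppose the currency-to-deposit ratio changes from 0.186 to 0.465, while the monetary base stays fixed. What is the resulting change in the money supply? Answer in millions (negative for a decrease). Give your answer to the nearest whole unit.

-1324 million

Initially m₁ = (1 + 0.186) / (0.151 + 0.02 + 0.186) ≈ 3.32213, so M₁ = 3.32213 × 1300 = 4318.769 million.
After the change m₂ = (1 + 0.465) / (0.151 + 0.02 + 0.465) ≈ 2.30346, so M₂ = 2.30346 × 1300 = 2994.498 million.
ΔM = M₂ − M₁ = 2994.498 − 4318.769 = -1324.271 million.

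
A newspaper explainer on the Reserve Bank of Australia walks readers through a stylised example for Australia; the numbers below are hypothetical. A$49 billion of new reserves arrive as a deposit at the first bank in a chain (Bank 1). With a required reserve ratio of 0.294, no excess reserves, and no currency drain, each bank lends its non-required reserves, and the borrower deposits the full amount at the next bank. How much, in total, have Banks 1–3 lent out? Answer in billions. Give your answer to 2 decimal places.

A$76.26 billion

Bank i lends (1 − rr)^i of the original deposit: Bank 1 lends 49·0.7060 = 34.5940, Bank 2 lends 49·0.7060² ≈ 24.4234, and so on.
Summing a geometric series: total = 49·[0.7060·(1 − 0.7060^3) / (1 − 0.7060)] ≈ 76.2603 billion.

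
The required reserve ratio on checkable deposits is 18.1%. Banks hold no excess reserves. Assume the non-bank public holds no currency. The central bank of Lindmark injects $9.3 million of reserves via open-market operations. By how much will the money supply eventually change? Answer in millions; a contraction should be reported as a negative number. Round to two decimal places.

The simple money multiplier is m = 1/rr = 1/0.181 ≈ 5.5249.
An open-market purchase increases the monetary base by 9.3 million, so ΔM = m × ΔMB = 5.5249 × 9.3 ≈ 51.3816 million.

$51.38 million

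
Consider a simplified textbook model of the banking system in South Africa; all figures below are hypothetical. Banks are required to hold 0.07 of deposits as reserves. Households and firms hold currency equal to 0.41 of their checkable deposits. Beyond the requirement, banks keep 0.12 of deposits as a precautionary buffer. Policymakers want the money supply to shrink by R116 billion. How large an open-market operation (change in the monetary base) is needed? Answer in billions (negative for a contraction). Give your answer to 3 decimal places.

The money multiplier is m = (1 + c) / (rr + e + c) = (1 + 0.41) / (0.07 + 0.12 + 0.41) = 2.35.
ΔMB = ΔM / m = (−116) / 2.35 ≈ -49.3617 billion.

-49.362 billion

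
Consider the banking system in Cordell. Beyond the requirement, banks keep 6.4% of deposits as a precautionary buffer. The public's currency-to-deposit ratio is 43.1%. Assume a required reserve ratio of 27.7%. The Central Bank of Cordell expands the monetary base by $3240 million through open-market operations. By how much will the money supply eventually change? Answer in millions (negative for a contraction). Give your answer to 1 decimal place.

The money multiplier is m = (1 + c) / (rr + e + c) = (1 + 0.431) / (0.277 + 0.064 + 0.431) ≈ 1.853627.
The purchase adds 3240 million of base, so ΔM = m × ΔMB = 1.853627 × (+3240) ≈ 6005.7515 million.

$6005.8 million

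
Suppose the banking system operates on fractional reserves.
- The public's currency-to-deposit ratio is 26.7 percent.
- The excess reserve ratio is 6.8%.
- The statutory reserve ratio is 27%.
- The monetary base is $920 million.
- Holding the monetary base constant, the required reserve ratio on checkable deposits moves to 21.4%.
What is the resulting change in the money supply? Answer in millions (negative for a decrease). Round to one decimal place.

Initially m₁ = (1 + 0.267) / (0.27 + 0.068 + 0.267) ≈ 2.09421, so M₁ = 2.09421 × 920 = 1926.6732 million.
After the change m₂ = (1 + 0.267) / (0.214 + 0.068 + 0.267) ≈ 2.30783, so M₂ = 2.30783 × 920 = 2123.2036 million.
ΔM = M₂ − M₁ = 2123.2036 − 1926.6732 = 196.5304 million.

$196.5 million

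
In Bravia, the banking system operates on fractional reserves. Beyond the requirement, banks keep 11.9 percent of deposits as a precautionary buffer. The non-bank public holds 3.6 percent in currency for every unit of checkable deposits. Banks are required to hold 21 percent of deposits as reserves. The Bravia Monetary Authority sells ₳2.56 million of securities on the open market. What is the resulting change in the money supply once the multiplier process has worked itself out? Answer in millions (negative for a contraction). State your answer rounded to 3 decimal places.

-7.266 million

The money multiplier is m = (1 + c) / (rr + e + c) = (1 + 0.036) / (0.21 + 0.119 + 0.036) ≈ 2.83836.
The sale removes 2.56 million of base, so ΔM = m × ΔMB = 2.83836 × (−2.56) ≈ -7.2662 million.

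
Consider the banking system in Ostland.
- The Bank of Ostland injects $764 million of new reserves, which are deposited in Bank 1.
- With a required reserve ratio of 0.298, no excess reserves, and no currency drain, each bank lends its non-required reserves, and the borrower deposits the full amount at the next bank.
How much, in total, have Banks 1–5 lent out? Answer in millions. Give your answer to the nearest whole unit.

Bank i lends (1 − rr)^i of the original deposit: Bank 1 lends 764·0.7020 = 536.3280, Bank 2 lends 764·0.7020² ≈ 376.5023, and so on.
Summing a geometric series: total = 764·[0.7020·(1 − 0.7020^5) / (1 − 0.7020)] ≈ 1492.9270 million.

$1493 million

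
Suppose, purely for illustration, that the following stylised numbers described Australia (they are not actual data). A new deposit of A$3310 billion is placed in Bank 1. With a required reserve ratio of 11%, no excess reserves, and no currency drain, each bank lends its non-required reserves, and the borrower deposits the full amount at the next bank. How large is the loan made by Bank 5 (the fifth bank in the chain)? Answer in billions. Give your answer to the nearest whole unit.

Each bank lends a fraction (1 − rr) = 0.8900 of the deposit it receives, so Bank 5 receives 3310·0.8900^4 and lends 3310·0.8900^5 ≈ 1848.3237 billion.

A$1848 billion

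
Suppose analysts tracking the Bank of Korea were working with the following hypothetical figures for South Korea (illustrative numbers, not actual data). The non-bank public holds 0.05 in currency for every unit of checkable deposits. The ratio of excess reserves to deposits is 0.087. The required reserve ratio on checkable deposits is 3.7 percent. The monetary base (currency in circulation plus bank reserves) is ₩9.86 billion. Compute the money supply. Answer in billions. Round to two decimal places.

₩59.50 billion

The money multiplier is m = (1 + c) / (rr + e + c) = (1 + 0.05) / (0.037 + 0.087 + 0.05) ≈ 6.0345.
So M = m × MB = 6.0345 × 9.86 ≈ 59.5002 billion.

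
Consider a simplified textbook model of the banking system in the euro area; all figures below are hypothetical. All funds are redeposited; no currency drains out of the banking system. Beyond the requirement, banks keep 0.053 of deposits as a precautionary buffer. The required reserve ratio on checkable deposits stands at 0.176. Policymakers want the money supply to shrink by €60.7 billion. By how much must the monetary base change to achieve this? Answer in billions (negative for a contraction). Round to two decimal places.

The money multiplier is m = 1 / (rr + e) = 1 / (0.176 + 0.053) ≈ 4.36681.
ΔMB = ΔM / m = (−60.7) / 4.36681 ≈ -13.9003 billion.

-13.90 billion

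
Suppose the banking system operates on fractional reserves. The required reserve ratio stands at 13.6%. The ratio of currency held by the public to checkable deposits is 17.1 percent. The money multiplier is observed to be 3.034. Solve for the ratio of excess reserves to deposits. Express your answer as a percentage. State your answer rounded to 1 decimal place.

Using m = 3.034. Since m = (1 + c)/(c + rr + e), the denominator satisfies c + rr + e = (1 + c)/m = (1 + 0.171) / 3.034 ≈ 0.385959.
With c = 0.171 and rr = 0.136, the ratio of excess reserves to deposits is 0.385959 − 0.171 − 0.136 = 0.078959.

7.9%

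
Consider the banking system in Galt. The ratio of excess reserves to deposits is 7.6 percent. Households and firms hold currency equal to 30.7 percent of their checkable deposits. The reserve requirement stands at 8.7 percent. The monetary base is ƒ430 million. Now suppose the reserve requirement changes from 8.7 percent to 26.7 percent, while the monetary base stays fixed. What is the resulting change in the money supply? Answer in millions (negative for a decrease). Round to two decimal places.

-331.14 million

Initially m₁ = (1 + 0.307) / (0.087 + 0.076 + 0.307) ≈ 2.780851, so M₁ = 2.780851 × 430 ≈ 1195.7659 million.
After the change m₂ = (1 + 0.307) / (0.267 + 0.076 + 0.307) ≈ 2.010769, so M₂ = 2.010769 × 430 ≈ 864.6307 million.
ΔM = M₂ − M₁ = 864.6307 − 1195.7659 = -331.1352 million.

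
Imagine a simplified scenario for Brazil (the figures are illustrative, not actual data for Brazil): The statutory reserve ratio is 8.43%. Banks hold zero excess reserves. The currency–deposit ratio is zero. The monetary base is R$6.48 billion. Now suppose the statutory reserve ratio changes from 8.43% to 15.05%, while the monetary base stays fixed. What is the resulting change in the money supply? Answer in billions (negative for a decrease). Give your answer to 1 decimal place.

Initially m₁ = 1 / (0.0843) ≈ 11.8624, so M₁ = 11.8624 × 6.48 ≈ 76.8684 billion.
After the change m₂ = 1 / (0.1505) ≈ 6.6445, so M₂ = 6.6445 × 6.48 ≈ 43.0564 billion.
ΔM = M₂ − M₁ = 43.0564 − 76.8684 = -33.812 billion.

-33.8 billion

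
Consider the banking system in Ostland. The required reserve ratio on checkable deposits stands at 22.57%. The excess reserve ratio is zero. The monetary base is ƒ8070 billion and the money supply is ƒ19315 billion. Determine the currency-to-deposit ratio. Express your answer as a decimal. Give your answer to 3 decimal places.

Using m = M/MB = 19315/8070 ≈ 2.393432. From m = (1 + c)/(c + rr + e), rearranging gives 1 + c = m·(c + rr + e), so c·(1 − m) = m·(rr + e) − 1.
Hence c = [m·(rr + e) − 1]/(1 − m) = [2.393432 × (0.2257 + 0) − 1] / (1 − 2.393432) ≈ 0.329978.

0.330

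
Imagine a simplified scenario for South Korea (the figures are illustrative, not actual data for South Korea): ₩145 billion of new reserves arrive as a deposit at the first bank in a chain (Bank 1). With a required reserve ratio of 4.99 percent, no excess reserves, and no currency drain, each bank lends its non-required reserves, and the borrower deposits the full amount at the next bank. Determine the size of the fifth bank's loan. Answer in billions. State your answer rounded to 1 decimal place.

Each bank lends a fraction (1 − rr) = 0.9501 of the deposit it receives, so Bank 5 receives 145·0.9501^4 and lends 145·0.9501^5 ≈ 112.2573 billion.

₩112.3 billion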